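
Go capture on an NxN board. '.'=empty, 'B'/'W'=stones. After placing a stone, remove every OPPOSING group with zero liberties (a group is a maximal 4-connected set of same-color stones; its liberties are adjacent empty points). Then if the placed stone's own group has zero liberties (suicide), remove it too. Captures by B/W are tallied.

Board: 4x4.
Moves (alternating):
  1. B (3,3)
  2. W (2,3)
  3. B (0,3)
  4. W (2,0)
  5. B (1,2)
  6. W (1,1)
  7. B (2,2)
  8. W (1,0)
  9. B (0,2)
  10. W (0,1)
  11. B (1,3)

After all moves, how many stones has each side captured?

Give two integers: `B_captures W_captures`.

Move 1: B@(3,3) -> caps B=0 W=0
Move 2: W@(2,3) -> caps B=0 W=0
Move 3: B@(0,3) -> caps B=0 W=0
Move 4: W@(2,0) -> caps B=0 W=0
Move 5: B@(1,2) -> caps B=0 W=0
Move 6: W@(1,1) -> caps B=0 W=0
Move 7: B@(2,2) -> caps B=0 W=0
Move 8: W@(1,0) -> caps B=0 W=0
Move 9: B@(0,2) -> caps B=0 W=0
Move 10: W@(0,1) -> caps B=0 W=0
Move 11: B@(1,3) -> caps B=1 W=0

Answer: 1 0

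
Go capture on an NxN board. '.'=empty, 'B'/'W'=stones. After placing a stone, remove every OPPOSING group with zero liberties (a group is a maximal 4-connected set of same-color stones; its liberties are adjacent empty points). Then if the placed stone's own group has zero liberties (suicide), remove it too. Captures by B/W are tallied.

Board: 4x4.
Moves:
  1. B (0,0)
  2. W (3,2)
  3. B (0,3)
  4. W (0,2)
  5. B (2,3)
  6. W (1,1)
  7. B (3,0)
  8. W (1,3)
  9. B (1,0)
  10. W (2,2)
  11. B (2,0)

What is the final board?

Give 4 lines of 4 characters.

Move 1: B@(0,0) -> caps B=0 W=0
Move 2: W@(3,2) -> caps B=0 W=0
Move 3: B@(0,3) -> caps B=0 W=0
Move 4: W@(0,2) -> caps B=0 W=0
Move 5: B@(2,3) -> caps B=0 W=0
Move 6: W@(1,1) -> caps B=0 W=0
Move 7: B@(3,0) -> caps B=0 W=0
Move 8: W@(1,3) -> caps B=0 W=1
Move 9: B@(1,0) -> caps B=0 W=1
Move 10: W@(2,2) -> caps B=0 W=1
Move 11: B@(2,0) -> caps B=0 W=1

Answer: B.W.
BW.W
B.WB
B.W.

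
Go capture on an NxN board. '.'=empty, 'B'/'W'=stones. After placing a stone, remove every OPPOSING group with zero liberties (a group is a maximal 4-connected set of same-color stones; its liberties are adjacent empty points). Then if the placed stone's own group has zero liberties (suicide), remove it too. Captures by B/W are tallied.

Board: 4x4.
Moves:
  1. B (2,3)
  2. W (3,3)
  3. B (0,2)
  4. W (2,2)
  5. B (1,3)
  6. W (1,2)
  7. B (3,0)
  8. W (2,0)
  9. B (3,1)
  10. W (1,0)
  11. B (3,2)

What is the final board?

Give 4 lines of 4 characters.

Answer: ..B.
W.WB
W.WB
BBB.

Derivation:
Move 1: B@(2,3) -> caps B=0 W=0
Move 2: W@(3,3) -> caps B=0 W=0
Move 3: B@(0,2) -> caps B=0 W=0
Move 4: W@(2,2) -> caps B=0 W=0
Move 5: B@(1,3) -> caps B=0 W=0
Move 6: W@(1,2) -> caps B=0 W=0
Move 7: B@(3,0) -> caps B=0 W=0
Move 8: W@(2,0) -> caps B=0 W=0
Move 9: B@(3,1) -> caps B=0 W=0
Move 10: W@(1,0) -> caps B=0 W=0
Move 11: B@(3,2) -> caps B=1 W=0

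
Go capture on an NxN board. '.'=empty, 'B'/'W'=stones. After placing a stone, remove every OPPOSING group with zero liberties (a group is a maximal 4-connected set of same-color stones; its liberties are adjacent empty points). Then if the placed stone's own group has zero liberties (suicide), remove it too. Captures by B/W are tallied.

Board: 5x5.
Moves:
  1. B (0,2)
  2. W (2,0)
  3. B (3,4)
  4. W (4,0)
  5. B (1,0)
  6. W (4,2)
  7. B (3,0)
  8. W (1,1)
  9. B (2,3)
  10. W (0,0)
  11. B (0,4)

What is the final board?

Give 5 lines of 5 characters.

Answer: W.B.B
.W...
W..B.
B...B
W.W..

Derivation:
Move 1: B@(0,2) -> caps B=0 W=0
Move 2: W@(2,0) -> caps B=0 W=0
Move 3: B@(3,4) -> caps B=0 W=0
Move 4: W@(4,0) -> caps B=0 W=0
Move 5: B@(1,0) -> caps B=0 W=0
Move 6: W@(4,2) -> caps B=0 W=0
Move 7: B@(3,0) -> caps B=0 W=0
Move 8: W@(1,1) -> caps B=0 W=0
Move 9: B@(2,3) -> caps B=0 W=0
Move 10: W@(0,0) -> caps B=0 W=1
Move 11: B@(0,4) -> caps B=0 W=1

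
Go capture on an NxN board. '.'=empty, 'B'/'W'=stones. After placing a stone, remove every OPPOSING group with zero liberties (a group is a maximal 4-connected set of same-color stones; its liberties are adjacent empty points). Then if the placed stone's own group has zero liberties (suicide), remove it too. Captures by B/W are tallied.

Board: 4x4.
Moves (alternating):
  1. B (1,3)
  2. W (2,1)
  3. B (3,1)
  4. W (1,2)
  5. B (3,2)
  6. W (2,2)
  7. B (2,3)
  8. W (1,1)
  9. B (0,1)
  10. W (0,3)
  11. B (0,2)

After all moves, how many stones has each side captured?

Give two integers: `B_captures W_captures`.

Answer: 1 0

Derivation:
Move 1: B@(1,3) -> caps B=0 W=0
Move 2: W@(2,1) -> caps B=0 W=0
Move 3: B@(3,1) -> caps B=0 W=0
Move 4: W@(1,2) -> caps B=0 W=0
Move 5: B@(3,2) -> caps B=0 W=0
Move 6: W@(2,2) -> caps B=0 W=0
Move 7: B@(2,3) -> caps B=0 W=0
Move 8: W@(1,1) -> caps B=0 W=0
Move 9: B@(0,1) -> caps B=0 W=0
Move 10: W@(0,3) -> caps B=0 W=0
Move 11: B@(0,2) -> caps B=1 W=0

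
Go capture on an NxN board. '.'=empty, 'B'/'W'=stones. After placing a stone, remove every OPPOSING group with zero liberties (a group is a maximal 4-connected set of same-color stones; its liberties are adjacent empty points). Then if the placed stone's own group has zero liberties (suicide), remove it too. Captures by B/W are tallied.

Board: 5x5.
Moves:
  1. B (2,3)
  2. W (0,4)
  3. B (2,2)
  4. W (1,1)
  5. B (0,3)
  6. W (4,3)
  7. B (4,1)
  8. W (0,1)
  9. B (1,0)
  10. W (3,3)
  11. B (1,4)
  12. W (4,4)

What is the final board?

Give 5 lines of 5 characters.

Move 1: B@(2,3) -> caps B=0 W=0
Move 2: W@(0,4) -> caps B=0 W=0
Move 3: B@(2,2) -> caps B=0 W=0
Move 4: W@(1,1) -> caps B=0 W=0
Move 5: B@(0,3) -> caps B=0 W=0
Move 6: W@(4,3) -> caps B=0 W=0
Move 7: B@(4,1) -> caps B=0 W=0
Move 8: W@(0,1) -> caps B=0 W=0
Move 9: B@(1,0) -> caps B=0 W=0
Move 10: W@(3,3) -> caps B=0 W=0
Move 11: B@(1,4) -> caps B=1 W=0
Move 12: W@(4,4) -> caps B=1 W=0

Answer: .W.B.
BW..B
..BB.
...W.
.B.WW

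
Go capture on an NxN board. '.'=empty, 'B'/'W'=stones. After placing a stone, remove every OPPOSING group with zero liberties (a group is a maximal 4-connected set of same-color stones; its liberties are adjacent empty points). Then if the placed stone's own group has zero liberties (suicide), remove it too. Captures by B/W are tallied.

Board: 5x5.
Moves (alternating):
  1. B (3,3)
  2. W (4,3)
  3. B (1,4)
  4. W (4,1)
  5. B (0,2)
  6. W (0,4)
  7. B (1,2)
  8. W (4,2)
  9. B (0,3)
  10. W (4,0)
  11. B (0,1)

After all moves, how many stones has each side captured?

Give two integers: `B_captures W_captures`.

Answer: 1 0

Derivation:
Move 1: B@(3,3) -> caps B=0 W=0
Move 2: W@(4,3) -> caps B=0 W=0
Move 3: B@(1,4) -> caps B=0 W=0
Move 4: W@(4,1) -> caps B=0 W=0
Move 5: B@(0,2) -> caps B=0 W=0
Move 6: W@(0,4) -> caps B=0 W=0
Move 7: B@(1,2) -> caps B=0 W=0
Move 8: W@(4,2) -> caps B=0 W=0
Move 9: B@(0,3) -> caps B=1 W=0
Move 10: W@(4,0) -> caps B=1 W=0
Move 11: B@(0,1) -> caps B=1 W=0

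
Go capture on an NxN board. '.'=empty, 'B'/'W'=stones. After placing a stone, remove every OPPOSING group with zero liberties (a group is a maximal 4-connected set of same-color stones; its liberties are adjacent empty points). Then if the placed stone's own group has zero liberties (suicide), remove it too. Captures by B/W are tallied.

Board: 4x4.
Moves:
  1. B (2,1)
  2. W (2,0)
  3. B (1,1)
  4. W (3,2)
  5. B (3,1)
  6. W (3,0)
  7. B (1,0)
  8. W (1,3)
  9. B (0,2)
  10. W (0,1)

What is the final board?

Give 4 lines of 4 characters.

Answer: .WB.
BB.W
.B..
.BW.

Derivation:
Move 1: B@(2,1) -> caps B=0 W=0
Move 2: W@(2,0) -> caps B=0 W=0
Move 3: B@(1,1) -> caps B=0 W=0
Move 4: W@(3,2) -> caps B=0 W=0
Move 5: B@(3,1) -> caps B=0 W=0
Move 6: W@(3,0) -> caps B=0 W=0
Move 7: B@(1,0) -> caps B=2 W=0
Move 8: W@(1,3) -> caps B=2 W=0
Move 9: B@(0,2) -> caps B=2 W=0
Move 10: W@(0,1) -> caps B=2 W=0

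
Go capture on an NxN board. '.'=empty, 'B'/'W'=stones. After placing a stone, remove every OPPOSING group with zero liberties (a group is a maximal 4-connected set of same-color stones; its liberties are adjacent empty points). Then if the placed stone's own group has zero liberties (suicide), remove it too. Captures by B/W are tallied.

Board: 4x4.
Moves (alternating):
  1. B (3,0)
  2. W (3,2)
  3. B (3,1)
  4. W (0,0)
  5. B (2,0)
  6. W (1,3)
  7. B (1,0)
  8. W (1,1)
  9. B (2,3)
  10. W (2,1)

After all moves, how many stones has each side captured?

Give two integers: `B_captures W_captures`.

Move 1: B@(3,0) -> caps B=0 W=0
Move 2: W@(3,2) -> caps B=0 W=0
Move 3: B@(3,1) -> caps B=0 W=0
Move 4: W@(0,0) -> caps B=0 W=0
Move 5: B@(2,0) -> caps B=0 W=0
Move 6: W@(1,3) -> caps B=0 W=0
Move 7: B@(1,0) -> caps B=0 W=0
Move 8: W@(1,1) -> caps B=0 W=0
Move 9: B@(2,3) -> caps B=0 W=0
Move 10: W@(2,1) -> caps B=0 W=4

Answer: 0 4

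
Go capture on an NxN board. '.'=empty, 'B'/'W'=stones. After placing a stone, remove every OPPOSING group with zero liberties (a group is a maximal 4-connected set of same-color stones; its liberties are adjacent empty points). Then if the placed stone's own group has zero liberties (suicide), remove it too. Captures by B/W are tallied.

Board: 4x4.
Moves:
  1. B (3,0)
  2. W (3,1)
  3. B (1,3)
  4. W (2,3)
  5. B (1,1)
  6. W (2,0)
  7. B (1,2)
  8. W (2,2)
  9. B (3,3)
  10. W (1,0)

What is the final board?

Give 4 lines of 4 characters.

Move 1: B@(3,0) -> caps B=0 W=0
Move 2: W@(3,1) -> caps B=0 W=0
Move 3: B@(1,3) -> caps B=0 W=0
Move 4: W@(2,3) -> caps B=0 W=0
Move 5: B@(1,1) -> caps B=0 W=0
Move 6: W@(2,0) -> caps B=0 W=1
Move 7: B@(1,2) -> caps B=0 W=1
Move 8: W@(2,2) -> caps B=0 W=1
Move 9: B@(3,3) -> caps B=0 W=1
Move 10: W@(1,0) -> caps B=0 W=1

Answer: ....
WBBB
W.WW
.W.B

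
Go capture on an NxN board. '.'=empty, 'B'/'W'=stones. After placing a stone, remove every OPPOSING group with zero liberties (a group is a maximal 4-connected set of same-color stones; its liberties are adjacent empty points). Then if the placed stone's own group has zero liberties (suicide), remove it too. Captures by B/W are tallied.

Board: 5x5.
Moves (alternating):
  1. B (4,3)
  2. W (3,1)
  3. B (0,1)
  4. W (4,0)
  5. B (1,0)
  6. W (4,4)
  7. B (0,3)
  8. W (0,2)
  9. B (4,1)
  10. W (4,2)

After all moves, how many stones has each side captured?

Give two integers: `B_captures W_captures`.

Move 1: B@(4,3) -> caps B=0 W=0
Move 2: W@(3,1) -> caps B=0 W=0
Move 3: B@(0,1) -> caps B=0 W=0
Move 4: W@(4,0) -> caps B=0 W=0
Move 5: B@(1,0) -> caps B=0 W=0
Move 6: W@(4,4) -> caps B=0 W=0
Move 7: B@(0,3) -> caps B=0 W=0
Move 8: W@(0,2) -> caps B=0 W=0
Move 9: B@(4,1) -> caps B=0 W=0
Move 10: W@(4,2) -> caps B=0 W=1

Answer: 0 1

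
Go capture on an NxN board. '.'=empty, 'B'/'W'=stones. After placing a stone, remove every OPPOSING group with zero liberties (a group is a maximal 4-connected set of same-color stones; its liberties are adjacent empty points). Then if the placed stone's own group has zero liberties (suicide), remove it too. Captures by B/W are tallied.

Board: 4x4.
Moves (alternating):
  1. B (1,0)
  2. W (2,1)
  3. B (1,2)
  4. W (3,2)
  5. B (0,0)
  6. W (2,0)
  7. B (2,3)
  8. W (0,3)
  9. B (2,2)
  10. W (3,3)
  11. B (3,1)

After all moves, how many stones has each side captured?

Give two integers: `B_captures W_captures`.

Move 1: B@(1,0) -> caps B=0 W=0
Move 2: W@(2,1) -> caps B=0 W=0
Move 3: B@(1,2) -> caps B=0 W=0
Move 4: W@(3,2) -> caps B=0 W=0
Move 5: B@(0,0) -> caps B=0 W=0
Move 6: W@(2,0) -> caps B=0 W=0
Move 7: B@(2,3) -> caps B=0 W=0
Move 8: W@(0,3) -> caps B=0 W=0
Move 9: B@(2,2) -> caps B=0 W=0
Move 10: W@(3,3) -> caps B=0 W=0
Move 11: B@(3,1) -> caps B=2 W=0

Answer: 2 0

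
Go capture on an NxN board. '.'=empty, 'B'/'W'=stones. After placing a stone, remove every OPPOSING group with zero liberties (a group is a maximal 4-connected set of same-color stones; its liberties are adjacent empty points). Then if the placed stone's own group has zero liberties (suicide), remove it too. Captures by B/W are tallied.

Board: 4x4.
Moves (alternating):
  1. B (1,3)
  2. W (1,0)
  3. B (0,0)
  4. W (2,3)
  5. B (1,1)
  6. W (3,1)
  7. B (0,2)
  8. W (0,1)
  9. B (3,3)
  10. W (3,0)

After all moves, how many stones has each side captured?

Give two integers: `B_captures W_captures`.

Answer: 0 1

Derivation:
Move 1: B@(1,3) -> caps B=0 W=0
Move 2: W@(1,0) -> caps B=0 W=0
Move 3: B@(0,0) -> caps B=0 W=0
Move 4: W@(2,3) -> caps B=0 W=0
Move 5: B@(1,1) -> caps B=0 W=0
Move 6: W@(3,1) -> caps B=0 W=0
Move 7: B@(0,2) -> caps B=0 W=0
Move 8: W@(0,1) -> caps B=0 W=1
Move 9: B@(3,3) -> caps B=0 W=1
Move 10: W@(3,0) -> caps B=0 W=1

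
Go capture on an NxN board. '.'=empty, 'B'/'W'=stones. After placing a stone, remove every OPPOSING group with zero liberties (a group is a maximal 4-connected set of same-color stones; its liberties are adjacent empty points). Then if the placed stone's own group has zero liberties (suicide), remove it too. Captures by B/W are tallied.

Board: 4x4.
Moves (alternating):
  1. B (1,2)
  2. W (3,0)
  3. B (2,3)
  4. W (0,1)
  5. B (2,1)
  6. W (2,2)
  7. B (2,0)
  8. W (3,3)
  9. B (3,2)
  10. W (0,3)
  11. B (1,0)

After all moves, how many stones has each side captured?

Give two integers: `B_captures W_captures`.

Move 1: B@(1,2) -> caps B=0 W=0
Move 2: W@(3,0) -> caps B=0 W=0
Move 3: B@(2,3) -> caps B=0 W=0
Move 4: W@(0,1) -> caps B=0 W=0
Move 5: B@(2,1) -> caps B=0 W=0
Move 6: W@(2,2) -> caps B=0 W=0
Move 7: B@(2,0) -> caps B=0 W=0
Move 8: W@(3,3) -> caps B=0 W=0
Move 9: B@(3,2) -> caps B=2 W=0
Move 10: W@(0,3) -> caps B=2 W=0
Move 11: B@(1,0) -> caps B=2 W=0

Answer: 2 0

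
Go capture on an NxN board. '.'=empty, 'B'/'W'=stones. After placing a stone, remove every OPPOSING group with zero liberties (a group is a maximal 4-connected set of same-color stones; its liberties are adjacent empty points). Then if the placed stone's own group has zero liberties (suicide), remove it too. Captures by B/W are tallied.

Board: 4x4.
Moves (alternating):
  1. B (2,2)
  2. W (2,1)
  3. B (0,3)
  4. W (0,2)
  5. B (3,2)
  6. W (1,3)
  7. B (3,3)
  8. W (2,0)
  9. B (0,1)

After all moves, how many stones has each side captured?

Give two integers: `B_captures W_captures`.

Move 1: B@(2,2) -> caps B=0 W=0
Move 2: W@(2,1) -> caps B=0 W=0
Move 3: B@(0,3) -> caps B=0 W=0
Move 4: W@(0,2) -> caps B=0 W=0
Move 5: B@(3,2) -> caps B=0 W=0
Move 6: W@(1,3) -> caps B=0 W=1
Move 7: B@(3,3) -> caps B=0 W=1
Move 8: W@(2,0) -> caps B=0 W=1
Move 9: B@(0,1) -> caps B=0 W=1

Answer: 0 1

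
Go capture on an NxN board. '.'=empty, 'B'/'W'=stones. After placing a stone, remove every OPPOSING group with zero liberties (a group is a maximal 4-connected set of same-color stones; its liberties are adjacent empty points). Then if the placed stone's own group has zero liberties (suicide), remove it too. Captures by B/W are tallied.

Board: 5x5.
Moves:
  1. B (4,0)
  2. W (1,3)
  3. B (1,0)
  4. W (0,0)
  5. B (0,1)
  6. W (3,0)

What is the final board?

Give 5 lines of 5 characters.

Answer: .B...
B..W.
.....
W....
B....

Derivation:
Move 1: B@(4,0) -> caps B=0 W=0
Move 2: W@(1,3) -> caps B=0 W=0
Move 3: B@(1,0) -> caps B=0 W=0
Move 4: W@(0,0) -> caps B=0 W=0
Move 5: B@(0,1) -> caps B=1 W=0
Move 6: W@(3,0) -> caps B=1 W=0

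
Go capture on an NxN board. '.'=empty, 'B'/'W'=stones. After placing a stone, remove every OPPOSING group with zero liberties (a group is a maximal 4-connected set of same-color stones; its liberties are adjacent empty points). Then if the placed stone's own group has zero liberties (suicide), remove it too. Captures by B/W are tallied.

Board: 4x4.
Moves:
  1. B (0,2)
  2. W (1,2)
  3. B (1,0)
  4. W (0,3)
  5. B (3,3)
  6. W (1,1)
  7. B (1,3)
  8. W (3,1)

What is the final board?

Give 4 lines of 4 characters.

Move 1: B@(0,2) -> caps B=0 W=0
Move 2: W@(1,2) -> caps B=0 W=0
Move 3: B@(1,0) -> caps B=0 W=0
Move 4: W@(0,3) -> caps B=0 W=0
Move 5: B@(3,3) -> caps B=0 W=0
Move 6: W@(1,1) -> caps B=0 W=0
Move 7: B@(1,3) -> caps B=1 W=0
Move 8: W@(3,1) -> caps B=1 W=0

Answer: ..B.
BWWB
....
.W.B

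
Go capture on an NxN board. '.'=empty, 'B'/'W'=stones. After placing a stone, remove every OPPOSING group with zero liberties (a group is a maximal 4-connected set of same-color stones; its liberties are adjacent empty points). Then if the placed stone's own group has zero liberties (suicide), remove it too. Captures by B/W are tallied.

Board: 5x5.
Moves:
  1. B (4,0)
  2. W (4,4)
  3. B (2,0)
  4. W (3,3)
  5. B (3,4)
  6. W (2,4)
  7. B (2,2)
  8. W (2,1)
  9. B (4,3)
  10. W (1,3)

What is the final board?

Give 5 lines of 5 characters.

Move 1: B@(4,0) -> caps B=0 W=0
Move 2: W@(4,4) -> caps B=0 W=0
Move 3: B@(2,0) -> caps B=0 W=0
Move 4: W@(3,3) -> caps B=0 W=0
Move 5: B@(3,4) -> caps B=0 W=0
Move 6: W@(2,4) -> caps B=0 W=1
Move 7: B@(2,2) -> caps B=0 W=1
Move 8: W@(2,1) -> caps B=0 W=1
Move 9: B@(4,3) -> caps B=0 W=1
Move 10: W@(1,3) -> caps B=0 W=1

Answer: .....
...W.
BWB.W
...W.
B..BW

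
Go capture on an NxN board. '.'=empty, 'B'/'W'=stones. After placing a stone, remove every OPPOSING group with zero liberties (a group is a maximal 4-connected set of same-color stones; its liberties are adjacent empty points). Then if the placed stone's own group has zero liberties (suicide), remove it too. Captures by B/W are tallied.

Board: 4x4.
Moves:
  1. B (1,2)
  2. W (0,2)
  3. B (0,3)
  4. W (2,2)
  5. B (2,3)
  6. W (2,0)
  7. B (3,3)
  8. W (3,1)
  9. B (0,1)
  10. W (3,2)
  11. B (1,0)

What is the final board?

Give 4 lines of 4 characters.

Move 1: B@(1,2) -> caps B=0 W=0
Move 2: W@(0,2) -> caps B=0 W=0
Move 3: B@(0,3) -> caps B=0 W=0
Move 4: W@(2,2) -> caps B=0 W=0
Move 5: B@(2,3) -> caps B=0 W=0
Move 6: W@(2,0) -> caps B=0 W=0
Move 7: B@(3,3) -> caps B=0 W=0
Move 8: W@(3,1) -> caps B=0 W=0
Move 9: B@(0,1) -> caps B=1 W=0
Move 10: W@(3,2) -> caps B=1 W=0
Move 11: B@(1,0) -> caps B=1 W=0

Answer: .B.B
B.B.
W.WB
.WWB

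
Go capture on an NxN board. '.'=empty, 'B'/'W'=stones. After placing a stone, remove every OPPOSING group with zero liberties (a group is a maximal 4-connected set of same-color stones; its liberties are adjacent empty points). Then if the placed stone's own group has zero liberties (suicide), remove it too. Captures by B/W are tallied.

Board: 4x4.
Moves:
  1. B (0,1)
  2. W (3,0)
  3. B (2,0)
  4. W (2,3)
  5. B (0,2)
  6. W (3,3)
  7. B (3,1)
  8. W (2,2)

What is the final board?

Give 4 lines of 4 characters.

Move 1: B@(0,1) -> caps B=0 W=0
Move 2: W@(3,0) -> caps B=0 W=0
Move 3: B@(2,0) -> caps B=0 W=0
Move 4: W@(2,3) -> caps B=0 W=0
Move 5: B@(0,2) -> caps B=0 W=0
Move 6: W@(3,3) -> caps B=0 W=0
Move 7: B@(3,1) -> caps B=1 W=0
Move 8: W@(2,2) -> caps B=1 W=0

Answer: .BB.
....
B.WW
.B.W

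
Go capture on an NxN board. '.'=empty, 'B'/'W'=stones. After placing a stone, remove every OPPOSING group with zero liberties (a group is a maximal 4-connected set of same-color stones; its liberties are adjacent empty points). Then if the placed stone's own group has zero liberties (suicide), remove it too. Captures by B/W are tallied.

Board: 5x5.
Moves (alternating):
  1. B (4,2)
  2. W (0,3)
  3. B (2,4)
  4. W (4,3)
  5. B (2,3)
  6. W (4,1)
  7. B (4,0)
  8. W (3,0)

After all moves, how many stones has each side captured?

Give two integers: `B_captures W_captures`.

Answer: 0 1

Derivation:
Move 1: B@(4,2) -> caps B=0 W=0
Move 2: W@(0,3) -> caps B=0 W=0
Move 3: B@(2,4) -> caps B=0 W=0
Move 4: W@(4,3) -> caps B=0 W=0
Move 5: B@(2,3) -> caps B=0 W=0
Move 6: W@(4,1) -> caps B=0 W=0
Move 7: B@(4,0) -> caps B=0 W=0
Move 8: W@(3,0) -> caps B=0 W=1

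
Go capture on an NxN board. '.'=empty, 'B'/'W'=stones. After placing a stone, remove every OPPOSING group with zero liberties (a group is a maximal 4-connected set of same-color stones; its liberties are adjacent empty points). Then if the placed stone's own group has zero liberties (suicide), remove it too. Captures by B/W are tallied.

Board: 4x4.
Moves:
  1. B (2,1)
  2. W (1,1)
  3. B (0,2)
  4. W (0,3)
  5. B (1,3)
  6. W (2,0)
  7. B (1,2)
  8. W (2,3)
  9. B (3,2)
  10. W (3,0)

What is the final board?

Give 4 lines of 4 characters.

Move 1: B@(2,1) -> caps B=0 W=0
Move 2: W@(1,1) -> caps B=0 W=0
Move 3: B@(0,2) -> caps B=0 W=0
Move 4: W@(0,3) -> caps B=0 W=0
Move 5: B@(1,3) -> caps B=1 W=0
Move 6: W@(2,0) -> caps B=1 W=0
Move 7: B@(1,2) -> caps B=1 W=0
Move 8: W@(2,3) -> caps B=1 W=0
Move 9: B@(3,2) -> caps B=1 W=0
Move 10: W@(3,0) -> caps B=1 W=0

Answer: ..B.
.WBB
WB.W
W.B.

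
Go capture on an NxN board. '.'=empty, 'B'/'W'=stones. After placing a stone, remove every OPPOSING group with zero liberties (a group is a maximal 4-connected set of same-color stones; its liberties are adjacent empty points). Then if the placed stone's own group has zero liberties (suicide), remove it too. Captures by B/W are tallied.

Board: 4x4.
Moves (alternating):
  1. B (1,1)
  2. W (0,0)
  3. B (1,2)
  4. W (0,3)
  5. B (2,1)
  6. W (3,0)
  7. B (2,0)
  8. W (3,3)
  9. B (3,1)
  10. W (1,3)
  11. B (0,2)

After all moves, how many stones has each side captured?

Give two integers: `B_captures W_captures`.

Move 1: B@(1,1) -> caps B=0 W=0
Move 2: W@(0,0) -> caps B=0 W=0
Move 3: B@(1,2) -> caps B=0 W=0
Move 4: W@(0,3) -> caps B=0 W=0
Move 5: B@(2,1) -> caps B=0 W=0
Move 6: W@(3,0) -> caps B=0 W=0
Move 7: B@(2,0) -> caps B=0 W=0
Move 8: W@(3,3) -> caps B=0 W=0
Move 9: B@(3,1) -> caps B=1 W=0
Move 10: W@(1,3) -> caps B=1 W=0
Move 11: B@(0,2) -> caps B=1 W=0

Answer: 1 0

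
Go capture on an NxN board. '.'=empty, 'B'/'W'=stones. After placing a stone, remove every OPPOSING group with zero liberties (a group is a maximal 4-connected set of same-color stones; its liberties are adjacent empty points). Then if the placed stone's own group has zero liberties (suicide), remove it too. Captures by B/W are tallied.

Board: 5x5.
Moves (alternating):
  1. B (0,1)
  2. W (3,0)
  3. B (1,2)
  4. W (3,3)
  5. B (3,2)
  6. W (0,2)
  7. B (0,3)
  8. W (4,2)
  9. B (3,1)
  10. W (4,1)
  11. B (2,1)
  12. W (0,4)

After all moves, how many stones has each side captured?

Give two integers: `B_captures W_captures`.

Move 1: B@(0,1) -> caps B=0 W=0
Move 2: W@(3,0) -> caps B=0 W=0
Move 3: B@(1,2) -> caps B=0 W=0
Move 4: W@(3,3) -> caps B=0 W=0
Move 5: B@(3,2) -> caps B=0 W=0
Move 6: W@(0,2) -> caps B=0 W=0
Move 7: B@(0,3) -> caps B=1 W=0
Move 8: W@(4,2) -> caps B=1 W=0
Move 9: B@(3,1) -> caps B=1 W=0
Move 10: W@(4,1) -> caps B=1 W=0
Move 11: B@(2,1) -> caps B=1 W=0
Move 12: W@(0,4) -> caps B=1 W=0

Answer: 1 0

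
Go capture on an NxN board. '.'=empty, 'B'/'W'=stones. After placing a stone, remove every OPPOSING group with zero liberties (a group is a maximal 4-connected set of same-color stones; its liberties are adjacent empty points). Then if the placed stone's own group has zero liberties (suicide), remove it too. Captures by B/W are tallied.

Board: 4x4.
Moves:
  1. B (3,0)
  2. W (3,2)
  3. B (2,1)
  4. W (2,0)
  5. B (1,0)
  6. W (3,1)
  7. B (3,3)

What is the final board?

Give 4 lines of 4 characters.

Answer: ....
B...
.B..
BWWB

Derivation:
Move 1: B@(3,0) -> caps B=0 W=0
Move 2: W@(3,2) -> caps B=0 W=0
Move 3: B@(2,1) -> caps B=0 W=0
Move 4: W@(2,0) -> caps B=0 W=0
Move 5: B@(1,0) -> caps B=1 W=0
Move 6: W@(3,1) -> caps B=1 W=0
Move 7: B@(3,3) -> caps B=1 W=0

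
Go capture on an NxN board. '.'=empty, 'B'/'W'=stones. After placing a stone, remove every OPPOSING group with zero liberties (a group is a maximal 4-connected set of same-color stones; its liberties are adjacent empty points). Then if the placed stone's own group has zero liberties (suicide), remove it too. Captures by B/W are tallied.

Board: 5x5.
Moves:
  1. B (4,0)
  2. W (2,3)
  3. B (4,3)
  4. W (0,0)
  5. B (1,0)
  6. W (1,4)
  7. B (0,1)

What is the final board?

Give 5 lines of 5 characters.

Answer: .B...
B...W
...W.
.....
B..B.

Derivation:
Move 1: B@(4,0) -> caps B=0 W=0
Move 2: W@(2,3) -> caps B=0 W=0
Move 3: B@(4,3) -> caps B=0 W=0
Move 4: W@(0,0) -> caps B=0 W=0
Move 5: B@(1,0) -> caps B=0 W=0
Move 6: W@(1,4) -> caps B=0 W=0
Move 7: B@(0,1) -> caps B=1 W=0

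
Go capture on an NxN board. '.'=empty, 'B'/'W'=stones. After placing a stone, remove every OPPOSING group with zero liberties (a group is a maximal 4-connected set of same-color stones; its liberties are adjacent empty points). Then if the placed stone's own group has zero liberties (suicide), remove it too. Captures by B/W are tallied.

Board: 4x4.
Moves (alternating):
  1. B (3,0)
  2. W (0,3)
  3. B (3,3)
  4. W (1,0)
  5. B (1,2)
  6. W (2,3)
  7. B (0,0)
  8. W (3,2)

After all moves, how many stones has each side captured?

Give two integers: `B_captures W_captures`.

Move 1: B@(3,0) -> caps B=0 W=0
Move 2: W@(0,3) -> caps B=0 W=0
Move 3: B@(3,3) -> caps B=0 W=0
Move 4: W@(1,0) -> caps B=0 W=0
Move 5: B@(1,2) -> caps B=0 W=0
Move 6: W@(2,3) -> caps B=0 W=0
Move 7: B@(0,0) -> caps B=0 W=0
Move 8: W@(3,2) -> caps B=0 W=1

Answer: 0 1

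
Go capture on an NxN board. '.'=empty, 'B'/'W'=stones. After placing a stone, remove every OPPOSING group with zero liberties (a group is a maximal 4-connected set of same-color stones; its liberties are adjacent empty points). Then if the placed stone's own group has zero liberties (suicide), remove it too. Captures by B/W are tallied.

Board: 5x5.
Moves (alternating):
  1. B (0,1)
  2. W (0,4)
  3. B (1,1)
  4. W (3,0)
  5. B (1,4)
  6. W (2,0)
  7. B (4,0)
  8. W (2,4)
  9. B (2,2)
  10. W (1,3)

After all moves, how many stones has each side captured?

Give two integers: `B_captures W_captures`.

Move 1: B@(0,1) -> caps B=0 W=0
Move 2: W@(0,4) -> caps B=0 W=0
Move 3: B@(1,1) -> caps B=0 W=0
Move 4: W@(3,0) -> caps B=0 W=0
Move 5: B@(1,4) -> caps B=0 W=0
Move 6: W@(2,0) -> caps B=0 W=0
Move 7: B@(4,0) -> caps B=0 W=0
Move 8: W@(2,4) -> caps B=0 W=0
Move 9: B@(2,2) -> caps B=0 W=0
Move 10: W@(1,3) -> caps B=0 W=1

Answer: 0 1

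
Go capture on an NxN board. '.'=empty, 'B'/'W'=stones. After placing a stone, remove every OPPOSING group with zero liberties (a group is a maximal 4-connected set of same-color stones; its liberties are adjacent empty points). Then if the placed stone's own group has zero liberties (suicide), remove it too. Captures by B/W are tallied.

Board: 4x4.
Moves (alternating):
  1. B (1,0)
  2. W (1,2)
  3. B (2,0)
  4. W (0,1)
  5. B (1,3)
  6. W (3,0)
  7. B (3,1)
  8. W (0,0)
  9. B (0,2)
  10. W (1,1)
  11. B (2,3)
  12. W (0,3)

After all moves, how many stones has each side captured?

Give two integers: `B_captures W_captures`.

Answer: 1 1

Derivation:
Move 1: B@(1,0) -> caps B=0 W=0
Move 2: W@(1,2) -> caps B=0 W=0
Move 3: B@(2,0) -> caps B=0 W=0
Move 4: W@(0,1) -> caps B=0 W=0
Move 5: B@(1,3) -> caps B=0 W=0
Move 6: W@(3,0) -> caps B=0 W=0
Move 7: B@(3,1) -> caps B=1 W=0
Move 8: W@(0,0) -> caps B=1 W=0
Move 9: B@(0,2) -> caps B=1 W=0
Move 10: W@(1,1) -> caps B=1 W=0
Move 11: B@(2,3) -> caps B=1 W=0
Move 12: W@(0,3) -> caps B=1 W=1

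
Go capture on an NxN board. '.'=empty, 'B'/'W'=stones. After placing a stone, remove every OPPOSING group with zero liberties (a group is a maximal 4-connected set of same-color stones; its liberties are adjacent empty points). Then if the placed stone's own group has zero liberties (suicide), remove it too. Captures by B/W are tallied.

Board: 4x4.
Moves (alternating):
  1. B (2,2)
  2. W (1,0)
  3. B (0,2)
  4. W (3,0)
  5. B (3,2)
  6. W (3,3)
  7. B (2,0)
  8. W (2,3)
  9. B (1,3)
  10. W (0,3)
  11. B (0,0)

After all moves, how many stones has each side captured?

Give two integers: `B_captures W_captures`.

Answer: 2 0

Derivation:
Move 1: B@(2,2) -> caps B=0 W=0
Move 2: W@(1,0) -> caps B=0 W=0
Move 3: B@(0,2) -> caps B=0 W=0
Move 4: W@(3,0) -> caps B=0 W=0
Move 5: B@(3,2) -> caps B=0 W=0
Move 6: W@(3,3) -> caps B=0 W=0
Move 7: B@(2,0) -> caps B=0 W=0
Move 8: W@(2,3) -> caps B=0 W=0
Move 9: B@(1,3) -> caps B=2 W=0
Move 10: W@(0,3) -> caps B=2 W=0
Move 11: B@(0,0) -> caps B=2 W=0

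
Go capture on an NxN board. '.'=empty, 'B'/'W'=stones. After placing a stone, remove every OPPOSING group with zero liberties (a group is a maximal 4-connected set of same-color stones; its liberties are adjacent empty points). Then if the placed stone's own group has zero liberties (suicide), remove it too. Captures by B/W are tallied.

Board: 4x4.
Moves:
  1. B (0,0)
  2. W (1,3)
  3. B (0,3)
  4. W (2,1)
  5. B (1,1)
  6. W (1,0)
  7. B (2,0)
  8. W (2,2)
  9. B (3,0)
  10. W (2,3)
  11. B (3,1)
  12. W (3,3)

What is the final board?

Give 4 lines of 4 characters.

Answer: B..B
.B.W
BWWW
BB.W

Derivation:
Move 1: B@(0,0) -> caps B=0 W=0
Move 2: W@(1,3) -> caps B=0 W=0
Move 3: B@(0,3) -> caps B=0 W=0
Move 4: W@(2,1) -> caps B=0 W=0
Move 5: B@(1,1) -> caps B=0 W=0
Move 6: W@(1,0) -> caps B=0 W=0
Move 7: B@(2,0) -> caps B=1 W=0
Move 8: W@(2,2) -> caps B=1 W=0
Move 9: B@(3,0) -> caps B=1 W=0
Move 10: W@(2,3) -> caps B=1 W=0
Move 11: B@(3,1) -> caps B=1 W=0
Move 12: W@(3,3) -> caps B=1 W=0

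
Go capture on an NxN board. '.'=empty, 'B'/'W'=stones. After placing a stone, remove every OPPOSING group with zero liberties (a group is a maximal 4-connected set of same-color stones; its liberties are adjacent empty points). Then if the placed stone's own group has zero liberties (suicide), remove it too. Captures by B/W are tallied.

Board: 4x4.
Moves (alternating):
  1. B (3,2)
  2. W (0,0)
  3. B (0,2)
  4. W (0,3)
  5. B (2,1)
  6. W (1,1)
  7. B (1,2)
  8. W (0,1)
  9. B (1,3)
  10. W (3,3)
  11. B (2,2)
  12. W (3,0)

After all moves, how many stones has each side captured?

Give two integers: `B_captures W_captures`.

Answer: 1 0

Derivation:
Move 1: B@(3,2) -> caps B=0 W=0
Move 2: W@(0,0) -> caps B=0 W=0
Move 3: B@(0,2) -> caps B=0 W=0
Move 4: W@(0,3) -> caps B=0 W=0
Move 5: B@(2,1) -> caps B=0 W=0
Move 6: W@(1,1) -> caps B=0 W=0
Move 7: B@(1,2) -> caps B=0 W=0
Move 8: W@(0,1) -> caps B=0 W=0
Move 9: B@(1,3) -> caps B=1 W=0
Move 10: W@(3,3) -> caps B=1 W=0
Move 11: B@(2,2) -> caps B=1 W=0
Move 12: W@(3,0) -> caps B=1 W=0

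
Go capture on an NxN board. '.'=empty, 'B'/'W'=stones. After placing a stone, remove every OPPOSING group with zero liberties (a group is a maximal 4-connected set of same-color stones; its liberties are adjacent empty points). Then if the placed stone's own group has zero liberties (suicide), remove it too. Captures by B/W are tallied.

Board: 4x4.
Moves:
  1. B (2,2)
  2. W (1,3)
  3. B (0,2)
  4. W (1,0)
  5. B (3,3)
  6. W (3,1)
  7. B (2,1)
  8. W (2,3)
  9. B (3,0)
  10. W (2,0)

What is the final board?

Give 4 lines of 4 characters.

Answer: ..B.
W..W
WBBW
.W.B

Derivation:
Move 1: B@(2,2) -> caps B=0 W=0
Move 2: W@(1,3) -> caps B=0 W=0
Move 3: B@(0,2) -> caps B=0 W=0
Move 4: W@(1,0) -> caps B=0 W=0
Move 5: B@(3,3) -> caps B=0 W=0
Move 6: W@(3,1) -> caps B=0 W=0
Move 7: B@(2,1) -> caps B=0 W=0
Move 8: W@(2,3) -> caps B=0 W=0
Move 9: B@(3,0) -> caps B=0 W=0
Move 10: W@(2,0) -> caps B=0 W=1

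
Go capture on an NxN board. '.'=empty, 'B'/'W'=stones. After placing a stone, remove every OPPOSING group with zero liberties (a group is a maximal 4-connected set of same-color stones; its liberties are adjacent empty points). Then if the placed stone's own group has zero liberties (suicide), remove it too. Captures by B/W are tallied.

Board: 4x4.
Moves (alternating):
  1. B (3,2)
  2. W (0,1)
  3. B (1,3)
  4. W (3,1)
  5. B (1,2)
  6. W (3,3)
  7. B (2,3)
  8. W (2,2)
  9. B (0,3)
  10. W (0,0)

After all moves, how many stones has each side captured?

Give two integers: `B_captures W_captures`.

Move 1: B@(3,2) -> caps B=0 W=0
Move 2: W@(0,1) -> caps B=0 W=0
Move 3: B@(1,3) -> caps B=0 W=0
Move 4: W@(3,1) -> caps B=0 W=0
Move 5: B@(1,2) -> caps B=0 W=0
Move 6: W@(3,3) -> caps B=0 W=0
Move 7: B@(2,3) -> caps B=1 W=0
Move 8: W@(2,2) -> caps B=1 W=0
Move 9: B@(0,3) -> caps B=1 W=0
Move 10: W@(0,0) -> caps B=1 W=0

Answer: 1 0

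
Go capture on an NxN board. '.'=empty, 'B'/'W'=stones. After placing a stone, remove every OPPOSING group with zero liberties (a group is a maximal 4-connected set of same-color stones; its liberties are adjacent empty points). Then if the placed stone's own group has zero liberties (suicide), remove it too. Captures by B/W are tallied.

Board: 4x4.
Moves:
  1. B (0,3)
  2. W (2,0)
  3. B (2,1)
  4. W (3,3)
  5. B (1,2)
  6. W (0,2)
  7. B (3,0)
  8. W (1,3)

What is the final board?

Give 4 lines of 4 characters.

Move 1: B@(0,3) -> caps B=0 W=0
Move 2: W@(2,0) -> caps B=0 W=0
Move 3: B@(2,1) -> caps B=0 W=0
Move 4: W@(3,3) -> caps B=0 W=0
Move 5: B@(1,2) -> caps B=0 W=0
Move 6: W@(0,2) -> caps B=0 W=0
Move 7: B@(3,0) -> caps B=0 W=0
Move 8: W@(1,3) -> caps B=0 W=1

Answer: ..W.
..BW
WB..
B..W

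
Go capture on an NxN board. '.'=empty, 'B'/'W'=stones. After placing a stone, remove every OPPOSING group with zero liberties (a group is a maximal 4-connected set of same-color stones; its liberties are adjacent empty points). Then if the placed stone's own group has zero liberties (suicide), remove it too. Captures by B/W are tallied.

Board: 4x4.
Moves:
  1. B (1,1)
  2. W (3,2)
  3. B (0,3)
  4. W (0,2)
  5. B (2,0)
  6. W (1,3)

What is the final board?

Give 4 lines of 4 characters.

Answer: ..W.
.B.W
B...
..W.

Derivation:
Move 1: B@(1,1) -> caps B=0 W=0
Move 2: W@(3,2) -> caps B=0 W=0
Move 3: B@(0,3) -> caps B=0 W=0
Move 4: W@(0,2) -> caps B=0 W=0
Move 5: B@(2,0) -> caps B=0 W=0
Move 6: W@(1,3) -> caps B=0 W=1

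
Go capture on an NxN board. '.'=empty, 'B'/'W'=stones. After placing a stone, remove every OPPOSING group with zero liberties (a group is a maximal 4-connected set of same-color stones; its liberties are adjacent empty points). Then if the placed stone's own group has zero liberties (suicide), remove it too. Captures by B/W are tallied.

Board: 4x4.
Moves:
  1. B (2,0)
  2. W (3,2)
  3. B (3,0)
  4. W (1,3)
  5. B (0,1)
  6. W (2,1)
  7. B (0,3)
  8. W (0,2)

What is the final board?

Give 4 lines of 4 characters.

Move 1: B@(2,0) -> caps B=0 W=0
Move 2: W@(3,2) -> caps B=0 W=0
Move 3: B@(3,0) -> caps B=0 W=0
Move 4: W@(1,3) -> caps B=0 W=0
Move 5: B@(0,1) -> caps B=0 W=0
Move 6: W@(2,1) -> caps B=0 W=0
Move 7: B@(0,3) -> caps B=0 W=0
Move 8: W@(0,2) -> caps B=0 W=1

Answer: .BW.
...W
BW..
B.W.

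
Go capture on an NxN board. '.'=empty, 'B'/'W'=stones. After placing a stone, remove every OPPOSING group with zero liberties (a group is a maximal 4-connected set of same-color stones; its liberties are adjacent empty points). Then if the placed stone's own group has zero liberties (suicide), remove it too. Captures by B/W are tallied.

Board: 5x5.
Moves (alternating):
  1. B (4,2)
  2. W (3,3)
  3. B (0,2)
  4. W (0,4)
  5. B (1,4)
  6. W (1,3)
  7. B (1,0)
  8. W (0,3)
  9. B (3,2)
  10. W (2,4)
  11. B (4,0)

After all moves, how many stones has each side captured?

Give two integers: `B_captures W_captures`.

Move 1: B@(4,2) -> caps B=0 W=0
Move 2: W@(3,3) -> caps B=0 W=0
Move 3: B@(0,2) -> caps B=0 W=0
Move 4: W@(0,4) -> caps B=0 W=0
Move 5: B@(1,4) -> caps B=0 W=0
Move 6: W@(1,3) -> caps B=0 W=0
Move 7: B@(1,0) -> caps B=0 W=0
Move 8: W@(0,3) -> caps B=0 W=0
Move 9: B@(3,2) -> caps B=0 W=0
Move 10: W@(2,4) -> caps B=0 W=1
Move 11: B@(4,0) -> caps B=0 W=1

Answer: 0 1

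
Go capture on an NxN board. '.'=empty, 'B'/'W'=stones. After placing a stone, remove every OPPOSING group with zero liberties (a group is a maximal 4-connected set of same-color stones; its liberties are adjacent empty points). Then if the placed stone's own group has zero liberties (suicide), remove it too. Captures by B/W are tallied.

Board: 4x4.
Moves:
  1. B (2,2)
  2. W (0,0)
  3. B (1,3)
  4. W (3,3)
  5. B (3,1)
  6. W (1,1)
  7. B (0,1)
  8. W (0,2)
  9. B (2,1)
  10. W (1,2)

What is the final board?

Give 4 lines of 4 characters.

Move 1: B@(2,2) -> caps B=0 W=0
Move 2: W@(0,0) -> caps B=0 W=0
Move 3: B@(1,3) -> caps B=0 W=0
Move 4: W@(3,3) -> caps B=0 W=0
Move 5: B@(3,1) -> caps B=0 W=0
Move 6: W@(1,1) -> caps B=0 W=0
Move 7: B@(0,1) -> caps B=0 W=0
Move 8: W@(0,2) -> caps B=0 W=1
Move 9: B@(2,1) -> caps B=0 W=1
Move 10: W@(1,2) -> caps B=0 W=1

Answer: W.W.
.WWB
.BB.
.B.W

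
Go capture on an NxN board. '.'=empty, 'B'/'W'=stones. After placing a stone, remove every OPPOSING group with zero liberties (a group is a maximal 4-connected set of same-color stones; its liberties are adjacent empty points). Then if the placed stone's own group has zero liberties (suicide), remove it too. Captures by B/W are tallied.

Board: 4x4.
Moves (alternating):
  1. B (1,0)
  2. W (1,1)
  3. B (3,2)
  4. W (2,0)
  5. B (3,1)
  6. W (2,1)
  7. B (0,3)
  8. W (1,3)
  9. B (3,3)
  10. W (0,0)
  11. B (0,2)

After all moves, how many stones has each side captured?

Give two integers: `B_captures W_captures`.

Move 1: B@(1,0) -> caps B=0 W=0
Move 2: W@(1,1) -> caps B=0 W=0
Move 3: B@(3,2) -> caps B=0 W=0
Move 4: W@(2,0) -> caps B=0 W=0
Move 5: B@(3,1) -> caps B=0 W=0
Move 6: W@(2,1) -> caps B=0 W=0
Move 7: B@(0,3) -> caps B=0 W=0
Move 8: W@(1,3) -> caps B=0 W=0
Move 9: B@(3,3) -> caps B=0 W=0
Move 10: W@(0,0) -> caps B=0 W=1
Move 11: B@(0,2) -> caps B=0 W=1

Answer: 0 1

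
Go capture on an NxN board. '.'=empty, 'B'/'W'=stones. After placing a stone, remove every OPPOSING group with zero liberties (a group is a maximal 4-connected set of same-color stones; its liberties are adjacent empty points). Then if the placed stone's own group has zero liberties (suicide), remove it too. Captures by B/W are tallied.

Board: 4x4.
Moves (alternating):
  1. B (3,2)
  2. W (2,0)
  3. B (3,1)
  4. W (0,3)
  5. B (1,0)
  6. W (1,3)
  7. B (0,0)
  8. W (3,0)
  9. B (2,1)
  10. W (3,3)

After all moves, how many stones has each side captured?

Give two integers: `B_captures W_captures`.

Move 1: B@(3,2) -> caps B=0 W=0
Move 2: W@(2,0) -> caps B=0 W=0
Move 3: B@(3,1) -> caps B=0 W=0
Move 4: W@(0,3) -> caps B=0 W=0
Move 5: B@(1,0) -> caps B=0 W=0
Move 6: W@(1,3) -> caps B=0 W=0
Move 7: B@(0,0) -> caps B=0 W=0
Move 8: W@(3,0) -> caps B=0 W=0
Move 9: B@(2,1) -> caps B=2 W=0
Move 10: W@(3,3) -> caps B=2 W=0

Answer: 2 0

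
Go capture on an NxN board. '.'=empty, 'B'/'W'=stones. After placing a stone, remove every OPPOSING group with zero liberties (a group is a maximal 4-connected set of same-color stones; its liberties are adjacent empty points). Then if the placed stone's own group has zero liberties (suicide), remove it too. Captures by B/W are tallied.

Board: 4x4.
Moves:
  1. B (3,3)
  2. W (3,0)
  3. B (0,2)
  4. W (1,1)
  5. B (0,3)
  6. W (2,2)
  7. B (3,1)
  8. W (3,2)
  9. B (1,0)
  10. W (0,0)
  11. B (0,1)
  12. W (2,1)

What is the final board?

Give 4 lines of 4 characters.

Answer: .BBB
BW..
.WW.
W.WB

Derivation:
Move 1: B@(3,3) -> caps B=0 W=0
Move 2: W@(3,0) -> caps B=0 W=0
Move 3: B@(0,2) -> caps B=0 W=0
Move 4: W@(1,1) -> caps B=0 W=0
Move 5: B@(0,3) -> caps B=0 W=0
Move 6: W@(2,2) -> caps B=0 W=0
Move 7: B@(3,1) -> caps B=0 W=0
Move 8: W@(3,2) -> caps B=0 W=0
Move 9: B@(1,0) -> caps B=0 W=0
Move 10: W@(0,0) -> caps B=0 W=0
Move 11: B@(0,1) -> caps B=1 W=0
Move 12: W@(2,1) -> caps B=1 W=1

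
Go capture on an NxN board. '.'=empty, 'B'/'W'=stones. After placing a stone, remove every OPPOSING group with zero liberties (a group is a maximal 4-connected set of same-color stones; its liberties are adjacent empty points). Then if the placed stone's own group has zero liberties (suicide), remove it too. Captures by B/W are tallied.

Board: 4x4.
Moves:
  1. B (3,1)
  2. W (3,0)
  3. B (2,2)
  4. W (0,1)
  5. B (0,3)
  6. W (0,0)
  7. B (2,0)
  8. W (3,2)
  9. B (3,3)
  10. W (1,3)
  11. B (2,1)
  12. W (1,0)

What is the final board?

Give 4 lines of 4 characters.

Move 1: B@(3,1) -> caps B=0 W=0
Move 2: W@(3,0) -> caps B=0 W=0
Move 3: B@(2,2) -> caps B=0 W=0
Move 4: W@(0,1) -> caps B=0 W=0
Move 5: B@(0,3) -> caps B=0 W=0
Move 6: W@(0,0) -> caps B=0 W=0
Move 7: B@(2,0) -> caps B=1 W=0
Move 8: W@(3,2) -> caps B=1 W=0
Move 9: B@(3,3) -> caps B=2 W=0
Move 10: W@(1,3) -> caps B=2 W=0
Move 11: B@(2,1) -> caps B=2 W=0
Move 12: W@(1,0) -> caps B=2 W=0

Answer: WW.B
W..W
BBB.
.B.B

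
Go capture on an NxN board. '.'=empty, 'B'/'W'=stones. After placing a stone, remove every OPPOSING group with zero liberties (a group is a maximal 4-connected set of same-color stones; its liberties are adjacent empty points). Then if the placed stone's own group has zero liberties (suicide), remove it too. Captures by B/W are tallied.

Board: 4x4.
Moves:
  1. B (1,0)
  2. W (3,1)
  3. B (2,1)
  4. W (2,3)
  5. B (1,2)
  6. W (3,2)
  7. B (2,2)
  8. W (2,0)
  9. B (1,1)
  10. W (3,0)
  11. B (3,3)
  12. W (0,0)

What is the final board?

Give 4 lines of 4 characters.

Answer: W...
BBB.
.BBW
...B

Derivation:
Move 1: B@(1,0) -> caps B=0 W=0
Move 2: W@(3,1) -> caps B=0 W=0
Move 3: B@(2,1) -> caps B=0 W=0
Move 4: W@(2,3) -> caps B=0 W=0
Move 5: B@(1,2) -> caps B=0 W=0
Move 6: W@(3,2) -> caps B=0 W=0
Move 7: B@(2,2) -> caps B=0 W=0
Move 8: W@(2,0) -> caps B=0 W=0
Move 9: B@(1,1) -> caps B=0 W=0
Move 10: W@(3,0) -> caps B=0 W=0
Move 11: B@(3,3) -> caps B=4 W=0
Move 12: W@(0,0) -> caps B=4 W=0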